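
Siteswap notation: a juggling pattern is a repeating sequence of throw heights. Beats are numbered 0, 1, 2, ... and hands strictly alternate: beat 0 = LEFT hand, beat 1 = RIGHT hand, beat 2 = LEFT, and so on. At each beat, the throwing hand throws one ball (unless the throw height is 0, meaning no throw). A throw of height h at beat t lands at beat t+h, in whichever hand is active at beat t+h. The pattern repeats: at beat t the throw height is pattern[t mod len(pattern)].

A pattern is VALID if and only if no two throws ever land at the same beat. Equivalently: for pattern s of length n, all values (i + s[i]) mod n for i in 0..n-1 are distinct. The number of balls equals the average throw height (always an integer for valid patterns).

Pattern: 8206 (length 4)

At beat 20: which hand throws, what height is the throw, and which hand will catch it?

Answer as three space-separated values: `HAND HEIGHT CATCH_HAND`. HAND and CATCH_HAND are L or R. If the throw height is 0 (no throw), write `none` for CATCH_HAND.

Answer: L 8 L

Derivation:
Beat 20: 20 mod 2 = 0, so hand = L
Throw height = pattern[20 mod 4] = pattern[0] = 8
Lands at beat 20+8=28, 28 mod 2 = 0, so catch hand = L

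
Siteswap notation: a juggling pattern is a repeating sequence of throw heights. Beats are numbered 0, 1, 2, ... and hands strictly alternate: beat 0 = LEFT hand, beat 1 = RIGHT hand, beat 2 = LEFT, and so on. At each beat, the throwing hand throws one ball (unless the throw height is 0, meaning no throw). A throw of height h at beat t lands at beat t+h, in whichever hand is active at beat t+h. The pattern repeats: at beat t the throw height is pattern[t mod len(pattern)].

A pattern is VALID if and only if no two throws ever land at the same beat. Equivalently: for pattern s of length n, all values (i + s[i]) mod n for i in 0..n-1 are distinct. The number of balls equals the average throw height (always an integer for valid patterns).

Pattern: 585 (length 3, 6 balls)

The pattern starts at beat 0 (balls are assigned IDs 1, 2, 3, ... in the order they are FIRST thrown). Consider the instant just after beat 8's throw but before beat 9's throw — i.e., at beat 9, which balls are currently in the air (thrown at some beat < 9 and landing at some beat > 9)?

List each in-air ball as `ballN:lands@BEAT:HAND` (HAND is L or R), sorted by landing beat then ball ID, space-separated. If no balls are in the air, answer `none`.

Answer: ball1:lands@10:L ball6:lands@11:R ball5:lands@12:L ball4:lands@13:R ball3:lands@15:R

Derivation:
Beat 0 (L): throw ball1 h=5 -> lands@5:R; in-air after throw: [b1@5:R]
Beat 1 (R): throw ball2 h=8 -> lands@9:R; in-air after throw: [b1@5:R b2@9:R]
Beat 2 (L): throw ball3 h=5 -> lands@7:R; in-air after throw: [b1@5:R b3@7:R b2@9:R]
Beat 3 (R): throw ball4 h=5 -> lands@8:L; in-air after throw: [b1@5:R b3@7:R b4@8:L b2@9:R]
Beat 4 (L): throw ball5 h=8 -> lands@12:L; in-air after throw: [b1@5:R b3@7:R b4@8:L b2@9:R b5@12:L]
Beat 5 (R): throw ball1 h=5 -> lands@10:L; in-air after throw: [b3@7:R b4@8:L b2@9:R b1@10:L b5@12:L]
Beat 6 (L): throw ball6 h=5 -> lands@11:R; in-air after throw: [b3@7:R b4@8:L b2@9:R b1@10:L b6@11:R b5@12:L]
Beat 7 (R): throw ball3 h=8 -> lands@15:R; in-air after throw: [b4@8:L b2@9:R b1@10:L b6@11:R b5@12:L b3@15:R]
Beat 8 (L): throw ball4 h=5 -> lands@13:R; in-air after throw: [b2@9:R b1@10:L b6@11:R b5@12:L b4@13:R b3@15:R]
Beat 9 (R): throw ball2 h=5 -> lands@14:L; in-air after throw: [b1@10:L b6@11:R b5@12:L b4@13:R b2@14:L b3@15:R]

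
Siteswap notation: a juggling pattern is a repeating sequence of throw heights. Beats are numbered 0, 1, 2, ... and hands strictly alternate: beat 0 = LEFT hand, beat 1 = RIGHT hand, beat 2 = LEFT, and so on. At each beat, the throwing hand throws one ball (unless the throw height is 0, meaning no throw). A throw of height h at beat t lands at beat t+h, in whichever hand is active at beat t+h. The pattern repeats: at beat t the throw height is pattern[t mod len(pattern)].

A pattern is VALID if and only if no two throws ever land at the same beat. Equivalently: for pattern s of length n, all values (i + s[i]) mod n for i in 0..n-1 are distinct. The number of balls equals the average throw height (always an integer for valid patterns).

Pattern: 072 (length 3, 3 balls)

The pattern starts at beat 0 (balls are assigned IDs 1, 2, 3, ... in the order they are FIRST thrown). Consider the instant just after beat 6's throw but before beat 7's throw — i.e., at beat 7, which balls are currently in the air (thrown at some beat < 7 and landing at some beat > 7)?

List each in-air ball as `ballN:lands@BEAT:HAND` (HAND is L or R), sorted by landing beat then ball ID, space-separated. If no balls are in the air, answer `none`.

Beat 1 (R): throw ball1 h=7 -> lands@8:L; in-air after throw: [b1@8:L]
Beat 2 (L): throw ball2 h=2 -> lands@4:L; in-air after throw: [b2@4:L b1@8:L]
Beat 4 (L): throw ball2 h=7 -> lands@11:R; in-air after throw: [b1@8:L b2@11:R]
Beat 5 (R): throw ball3 h=2 -> lands@7:R; in-air after throw: [b3@7:R b1@8:L b2@11:R]
Beat 7 (R): throw ball3 h=7 -> lands@14:L; in-air after throw: [b1@8:L b2@11:R b3@14:L]

Answer: ball1:lands@8:L ball2:lands@11:R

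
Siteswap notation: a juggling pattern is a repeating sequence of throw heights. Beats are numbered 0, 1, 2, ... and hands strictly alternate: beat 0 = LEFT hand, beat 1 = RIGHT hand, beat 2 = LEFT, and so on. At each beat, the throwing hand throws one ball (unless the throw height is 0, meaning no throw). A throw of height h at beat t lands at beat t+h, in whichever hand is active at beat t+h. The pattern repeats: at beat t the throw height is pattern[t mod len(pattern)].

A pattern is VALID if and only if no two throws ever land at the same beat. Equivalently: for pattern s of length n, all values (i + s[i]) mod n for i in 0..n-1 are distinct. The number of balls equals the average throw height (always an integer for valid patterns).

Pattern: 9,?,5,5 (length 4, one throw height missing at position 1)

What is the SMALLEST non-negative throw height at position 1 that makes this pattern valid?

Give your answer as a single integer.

i=0: (0 + 9) mod 4 = 1
i=1: s[i]=? (unknown)
i=2: (2 + 5) mod 4 = 3
i=3: (3 + 5) mod 4 = 0
Known residues: [0, 1, 3]; need a permutation of 0..3, so missing residue r = 2
Need (1 + s) mod 4 = 2; smallest s = (2 - 1) mod 4 = 1

Answer: 1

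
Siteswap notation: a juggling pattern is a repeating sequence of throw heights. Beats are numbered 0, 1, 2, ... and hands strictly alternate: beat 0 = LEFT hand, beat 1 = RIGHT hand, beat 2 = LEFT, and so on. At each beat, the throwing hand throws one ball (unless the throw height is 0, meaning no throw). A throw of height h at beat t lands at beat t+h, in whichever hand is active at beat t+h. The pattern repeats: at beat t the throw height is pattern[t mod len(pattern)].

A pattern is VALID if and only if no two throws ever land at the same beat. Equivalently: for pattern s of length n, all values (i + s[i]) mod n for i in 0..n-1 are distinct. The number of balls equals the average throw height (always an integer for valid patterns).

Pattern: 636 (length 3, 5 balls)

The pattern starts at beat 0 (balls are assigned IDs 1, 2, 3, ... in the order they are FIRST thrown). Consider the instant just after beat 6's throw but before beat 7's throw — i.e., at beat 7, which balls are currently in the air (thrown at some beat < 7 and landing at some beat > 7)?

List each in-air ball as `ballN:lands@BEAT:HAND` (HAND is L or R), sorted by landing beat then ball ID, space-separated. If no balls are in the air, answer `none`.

Answer: ball3:lands@8:L ball4:lands@9:R ball5:lands@11:R ball1:lands@12:L

Derivation:
Beat 0 (L): throw ball1 h=6 -> lands@6:L; in-air after throw: [b1@6:L]
Beat 1 (R): throw ball2 h=3 -> lands@4:L; in-air after throw: [b2@4:L b1@6:L]
Beat 2 (L): throw ball3 h=6 -> lands@8:L; in-air after throw: [b2@4:L b1@6:L b3@8:L]
Beat 3 (R): throw ball4 h=6 -> lands@9:R; in-air after throw: [b2@4:L b1@6:L b3@8:L b4@9:R]
Beat 4 (L): throw ball2 h=3 -> lands@7:R; in-air after throw: [b1@6:L b2@7:R b3@8:L b4@9:R]
Beat 5 (R): throw ball5 h=6 -> lands@11:R; in-air after throw: [b1@6:L b2@7:R b3@8:L b4@9:R b5@11:R]
Beat 6 (L): throw ball1 h=6 -> lands@12:L; in-air after throw: [b2@7:R b3@8:L b4@9:R b5@11:R b1@12:L]
Beat 7 (R): throw ball2 h=3 -> lands@10:L; in-air after throw: [b3@8:L b4@9:R b2@10:L b5@11:R b1@12:L]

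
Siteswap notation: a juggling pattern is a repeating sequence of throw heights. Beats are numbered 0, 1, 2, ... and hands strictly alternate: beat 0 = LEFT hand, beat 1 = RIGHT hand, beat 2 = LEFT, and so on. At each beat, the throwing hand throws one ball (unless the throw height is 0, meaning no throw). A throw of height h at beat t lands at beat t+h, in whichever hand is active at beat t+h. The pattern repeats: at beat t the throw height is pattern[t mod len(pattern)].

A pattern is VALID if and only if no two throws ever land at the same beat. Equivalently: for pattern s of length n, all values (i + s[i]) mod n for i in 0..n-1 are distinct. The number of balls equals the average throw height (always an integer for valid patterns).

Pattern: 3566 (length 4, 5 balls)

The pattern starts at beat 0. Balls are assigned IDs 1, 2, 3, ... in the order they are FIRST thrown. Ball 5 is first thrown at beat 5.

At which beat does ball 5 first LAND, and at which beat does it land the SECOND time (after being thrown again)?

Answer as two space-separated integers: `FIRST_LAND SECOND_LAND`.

Answer: 10 16

Derivation:
Beat 0 (L): throw ball1 h=3 -> lands@3:R; in-air after throw: [b1@3:R]
Beat 1 (R): throw ball2 h=5 -> lands@6:L; in-air after throw: [b1@3:R b2@6:L]
Beat 2 (L): throw ball3 h=6 -> lands@8:L; in-air after throw: [b1@3:R b2@6:L b3@8:L]
Beat 3 (R): throw ball1 h=6 -> lands@9:R; in-air after throw: [b2@6:L b3@8:L b1@9:R]
Beat 4 (L): throw ball4 h=3 -> lands@7:R; in-air after throw: [b2@6:L b4@7:R b3@8:L b1@9:R]
Beat 5 (R): throw ball5 h=5 -> lands@10:L; in-air after throw: [b2@6:L b4@7:R b3@8:L b1@9:R b5@10:L]
Beat 6 (L): throw ball2 h=6 -> lands@12:L; in-air after throw: [b4@7:R b3@8:L b1@9:R b5@10:L b2@12:L]
Beat 7 (R): throw ball4 h=6 -> lands@13:R; in-air after throw: [b3@8:L b1@9:R b5@10:L b2@12:L b4@13:R]
Beat 8 (L): throw ball3 h=3 -> lands@11:R; in-air after throw: [b1@9:R b5@10:L b3@11:R b2@12:L b4@13:R]
Beat 9 (R): throw ball1 h=5 -> lands@14:L; in-air after throw: [b5@10:L b3@11:R b2@12:L b4@13:R b1@14:L]
Beat 10 (L): throw ball5 h=6 -> lands@16:L; in-air after throw: [b3@11:R b2@12:L b4@13:R b1@14:L b5@16:L]
Beat 11 (R): throw ball3 h=6 -> lands@17:R; in-air after throw: [b2@12:L b4@13:R b1@14:L b5@16:L b3@17:R]
Beat 12 (L): throw ball2 h=3 -> lands@15:R; in-air after throw: [b4@13:R b1@14:L b2@15:R b5@16:L b3@17:R]
Beat 13 (R): throw ball4 h=5 -> lands@18:L; in-air after throw: [b1@14:L b2@15:R b5@16:L b3@17:R b4@18:L]
Ball 5: thrown@5 h=5 -> first land @10; rethrown@10 h=6 -> second land @16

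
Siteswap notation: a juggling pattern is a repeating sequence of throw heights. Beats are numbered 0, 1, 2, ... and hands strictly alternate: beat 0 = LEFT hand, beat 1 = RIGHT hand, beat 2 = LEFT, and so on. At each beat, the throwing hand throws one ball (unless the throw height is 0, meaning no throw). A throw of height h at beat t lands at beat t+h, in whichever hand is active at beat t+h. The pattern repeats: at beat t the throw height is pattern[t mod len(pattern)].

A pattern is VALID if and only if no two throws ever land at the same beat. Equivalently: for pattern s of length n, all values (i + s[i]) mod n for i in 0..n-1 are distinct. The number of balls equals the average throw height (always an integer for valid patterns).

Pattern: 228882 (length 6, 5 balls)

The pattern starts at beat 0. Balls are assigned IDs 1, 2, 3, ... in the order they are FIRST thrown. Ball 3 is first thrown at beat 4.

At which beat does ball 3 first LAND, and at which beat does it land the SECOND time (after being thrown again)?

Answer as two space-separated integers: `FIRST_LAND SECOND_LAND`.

Answer: 12 14

Derivation:
Beat 0 (L): throw ball1 h=2 -> lands@2:L; in-air after throw: [b1@2:L]
Beat 1 (R): throw ball2 h=2 -> lands@3:R; in-air after throw: [b1@2:L b2@3:R]
Beat 2 (L): throw ball1 h=8 -> lands@10:L; in-air after throw: [b2@3:R b1@10:L]
Beat 3 (R): throw ball2 h=8 -> lands@11:R; in-air after throw: [b1@10:L b2@11:R]
Beat 4 (L): throw ball3 h=8 -> lands@12:L; in-air after throw: [b1@10:L b2@11:R b3@12:L]
Beat 5 (R): throw ball4 h=2 -> lands@7:R; in-air after throw: [b4@7:R b1@10:L b2@11:R b3@12:L]
Beat 6 (L): throw ball5 h=2 -> lands@8:L; in-air after throw: [b4@7:R b5@8:L b1@10:L b2@11:R b3@12:L]
Beat 7 (R): throw ball4 h=2 -> lands@9:R; in-air after throw: [b5@8:L b4@9:R b1@10:L b2@11:R b3@12:L]
Beat 8 (L): throw ball5 h=8 -> lands@16:L; in-air after throw: [b4@9:R b1@10:L b2@11:R b3@12:L b5@16:L]
Beat 9 (R): throw ball4 h=8 -> lands@17:R; in-air after throw: [b1@10:L b2@11:R b3@12:L b5@16:L b4@17:R]
Beat 10 (L): throw ball1 h=8 -> lands@18:L; in-air after throw: [b2@11:R b3@12:L b5@16:L b4@17:R b1@18:L]
Beat 11 (R): throw ball2 h=2 -> lands@13:R; in-air after throw: [b3@12:L b2@13:R b5@16:L b4@17:R b1@18:L]
Beat 12 (L): throw ball3 h=2 -> lands@14:L; in-air after throw: [b2@13:R b3@14:L b5@16:L b4@17:R b1@18:L]
Beat 13 (R): throw ball2 h=2 -> lands@15:R; in-air after throw: [b3@14:L b2@15:R b5@16:L b4@17:R b1@18:L]
Beat 14 (L): throw ball3 h=8 -> lands@22:L; in-air after throw: [b2@15:R b5@16:L b4@17:R b1@18:L b3@22:L]
Ball 3: thrown@4 h=8 -> first land @12; rethrown@12 h=2 -> second land @14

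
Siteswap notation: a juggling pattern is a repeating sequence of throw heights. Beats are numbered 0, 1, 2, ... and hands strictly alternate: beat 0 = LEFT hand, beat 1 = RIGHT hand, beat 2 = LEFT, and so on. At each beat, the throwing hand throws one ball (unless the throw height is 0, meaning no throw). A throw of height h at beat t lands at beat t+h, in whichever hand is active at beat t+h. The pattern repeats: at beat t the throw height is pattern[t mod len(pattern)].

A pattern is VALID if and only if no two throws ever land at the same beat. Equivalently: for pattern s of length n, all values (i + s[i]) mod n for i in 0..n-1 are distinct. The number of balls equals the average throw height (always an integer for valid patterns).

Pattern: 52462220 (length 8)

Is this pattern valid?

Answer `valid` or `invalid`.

Answer: invalid

Derivation:
i=0: (i + s[i]) mod n = (0 + 5) mod 8 = 5
i=1: (i + s[i]) mod n = (1 + 2) mod 8 = 3
i=2: (i + s[i]) mod n = (2 + 4) mod 8 = 6
i=3: (i + s[i]) mod n = (3 + 6) mod 8 = 1
i=4: (i + s[i]) mod n = (4 + 2) mod 8 = 6
i=5: (i + s[i]) mod n = (5 + 2) mod 8 = 7
i=6: (i + s[i]) mod n = (6 + 2) mod 8 = 0
i=7: (i + s[i]) mod n = (7 + 0) mod 8 = 7
Residues: [5, 3, 6, 1, 6, 7, 0, 7], distinct: False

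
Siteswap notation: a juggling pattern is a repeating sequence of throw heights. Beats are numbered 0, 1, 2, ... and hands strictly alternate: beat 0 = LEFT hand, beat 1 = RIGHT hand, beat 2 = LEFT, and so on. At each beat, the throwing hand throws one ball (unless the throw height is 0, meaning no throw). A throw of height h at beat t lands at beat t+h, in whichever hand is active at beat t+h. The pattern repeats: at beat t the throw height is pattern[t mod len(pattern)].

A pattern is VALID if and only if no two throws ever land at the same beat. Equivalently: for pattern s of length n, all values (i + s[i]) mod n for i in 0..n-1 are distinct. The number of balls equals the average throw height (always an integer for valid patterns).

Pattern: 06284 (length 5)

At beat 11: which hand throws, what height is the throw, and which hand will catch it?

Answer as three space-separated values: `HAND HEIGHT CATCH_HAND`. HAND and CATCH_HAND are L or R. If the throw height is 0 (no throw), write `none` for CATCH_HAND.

Answer: R 6 R

Derivation:
Beat 11: 11 mod 2 = 1, so hand = R
Throw height = pattern[11 mod 5] = pattern[1] = 6
Lands at beat 11+6=17, 17 mod 2 = 1, so catch hand = R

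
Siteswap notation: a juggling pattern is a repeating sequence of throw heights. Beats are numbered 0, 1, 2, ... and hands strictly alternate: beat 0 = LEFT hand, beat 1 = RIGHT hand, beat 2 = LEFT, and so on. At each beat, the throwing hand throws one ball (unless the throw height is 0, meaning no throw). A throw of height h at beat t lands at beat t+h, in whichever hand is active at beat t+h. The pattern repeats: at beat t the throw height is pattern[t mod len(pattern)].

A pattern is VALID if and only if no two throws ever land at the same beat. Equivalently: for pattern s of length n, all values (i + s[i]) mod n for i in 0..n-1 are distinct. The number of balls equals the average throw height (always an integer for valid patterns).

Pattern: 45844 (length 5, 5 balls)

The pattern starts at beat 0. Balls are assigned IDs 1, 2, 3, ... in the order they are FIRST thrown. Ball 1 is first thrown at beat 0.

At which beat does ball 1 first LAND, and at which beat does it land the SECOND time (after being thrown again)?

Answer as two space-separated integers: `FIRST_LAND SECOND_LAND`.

Answer: 4 8

Derivation:
Beat 0 (L): throw ball1 h=4 -> lands@4:L; in-air after throw: [b1@4:L]
Beat 1 (R): throw ball2 h=5 -> lands@6:L; in-air after throw: [b1@4:L b2@6:L]
Beat 2 (L): throw ball3 h=8 -> lands@10:L; in-air after throw: [b1@4:L b2@6:L b3@10:L]
Beat 3 (R): throw ball4 h=4 -> lands@7:R; in-air after throw: [b1@4:L b2@6:L b4@7:R b3@10:L]
Beat 4 (L): throw ball1 h=4 -> lands@8:L; in-air after throw: [b2@6:L b4@7:R b1@8:L b3@10:L]
Beat 5 (R): throw ball5 h=4 -> lands@9:R; in-air after throw: [b2@6:L b4@7:R b1@8:L b5@9:R b3@10:L]
Beat 6 (L): throw ball2 h=5 -> lands@11:R; in-air after throw: [b4@7:R b1@8:L b5@9:R b3@10:L b2@11:R]
Beat 7 (R): throw ball4 h=8 -> lands@15:R; in-air after throw: [b1@8:L b5@9:R b3@10:L b2@11:R b4@15:R]
Beat 8 (L): throw ball1 h=4 -> lands@12:L; in-air after throw: [b5@9:R b3@10:L b2@11:R b1@12:L b4@15:R]
Ball 1: thrown@0 h=4 -> first land @4; rethrown@4 h=4 -> second land @8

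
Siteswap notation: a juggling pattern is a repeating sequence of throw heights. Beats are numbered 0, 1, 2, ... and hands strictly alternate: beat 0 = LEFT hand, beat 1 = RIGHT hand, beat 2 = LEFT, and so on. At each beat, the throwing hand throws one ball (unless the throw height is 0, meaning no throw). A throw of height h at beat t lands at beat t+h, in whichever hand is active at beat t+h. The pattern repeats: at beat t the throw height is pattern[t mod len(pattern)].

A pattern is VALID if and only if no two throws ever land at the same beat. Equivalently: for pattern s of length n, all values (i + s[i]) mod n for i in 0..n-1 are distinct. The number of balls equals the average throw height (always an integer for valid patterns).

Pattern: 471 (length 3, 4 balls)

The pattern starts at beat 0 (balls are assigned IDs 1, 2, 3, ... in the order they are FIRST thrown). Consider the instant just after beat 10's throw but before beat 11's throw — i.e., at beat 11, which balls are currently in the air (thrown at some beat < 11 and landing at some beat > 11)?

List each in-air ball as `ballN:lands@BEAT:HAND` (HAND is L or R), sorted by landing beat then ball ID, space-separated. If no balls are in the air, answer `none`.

Beat 0 (L): throw ball1 h=4 -> lands@4:L; in-air after throw: [b1@4:L]
Beat 1 (R): throw ball2 h=7 -> lands@8:L; in-air after throw: [b1@4:L b2@8:L]
Beat 2 (L): throw ball3 h=1 -> lands@3:R; in-air after throw: [b3@3:R b1@4:L b2@8:L]
Beat 3 (R): throw ball3 h=4 -> lands@7:R; in-air after throw: [b1@4:L b3@7:R b2@8:L]
Beat 4 (L): throw ball1 h=7 -> lands@11:R; in-air after throw: [b3@7:R b2@8:L b1@11:R]
Beat 5 (R): throw ball4 h=1 -> lands@6:L; in-air after throw: [b4@6:L b3@7:R b2@8:L b1@11:R]
Beat 6 (L): throw ball4 h=4 -> lands@10:L; in-air after throw: [b3@7:R b2@8:L b4@10:L b1@11:R]
Beat 7 (R): throw ball3 h=7 -> lands@14:L; in-air after throw: [b2@8:L b4@10:L b1@11:R b3@14:L]
Beat 8 (L): throw ball2 h=1 -> lands@9:R; in-air after throw: [b2@9:R b4@10:L b1@11:R b3@14:L]
Beat 9 (R): throw ball2 h=4 -> lands@13:R; in-air after throw: [b4@10:L b1@11:R b2@13:R b3@14:L]
Beat 10 (L): throw ball4 h=7 -> lands@17:R; in-air after throw: [b1@11:R b2@13:R b3@14:L b4@17:R]
Beat 11 (R): throw ball1 h=1 -> lands@12:L; in-air after throw: [b1@12:L b2@13:R b3@14:L b4@17:R]

Answer: ball2:lands@13:R ball3:lands@14:L ball4:lands@17:R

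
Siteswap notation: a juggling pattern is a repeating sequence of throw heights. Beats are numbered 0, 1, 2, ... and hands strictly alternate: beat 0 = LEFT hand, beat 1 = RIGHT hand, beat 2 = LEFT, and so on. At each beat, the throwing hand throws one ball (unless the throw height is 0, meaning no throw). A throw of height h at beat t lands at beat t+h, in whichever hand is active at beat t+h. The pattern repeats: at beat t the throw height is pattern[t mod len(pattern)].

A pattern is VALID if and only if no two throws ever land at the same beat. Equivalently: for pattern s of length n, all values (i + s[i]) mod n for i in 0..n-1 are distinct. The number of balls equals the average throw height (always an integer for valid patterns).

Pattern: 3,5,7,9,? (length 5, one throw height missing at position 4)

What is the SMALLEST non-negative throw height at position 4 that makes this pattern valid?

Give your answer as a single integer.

Answer: 1

Derivation:
i=0: (0 + 3) mod 5 = 3
i=1: (1 + 5) mod 5 = 1
i=2: (2 + 7) mod 5 = 4
i=3: (3 + 9) mod 5 = 2
i=4: s[i]=? (unknown)
Known residues: [1, 2, 3, 4]; need a permutation of 0..4, so missing residue r = 0
Need (4 + s) mod 5 = 0; smallest s = (0 - 4) mod 5 = 1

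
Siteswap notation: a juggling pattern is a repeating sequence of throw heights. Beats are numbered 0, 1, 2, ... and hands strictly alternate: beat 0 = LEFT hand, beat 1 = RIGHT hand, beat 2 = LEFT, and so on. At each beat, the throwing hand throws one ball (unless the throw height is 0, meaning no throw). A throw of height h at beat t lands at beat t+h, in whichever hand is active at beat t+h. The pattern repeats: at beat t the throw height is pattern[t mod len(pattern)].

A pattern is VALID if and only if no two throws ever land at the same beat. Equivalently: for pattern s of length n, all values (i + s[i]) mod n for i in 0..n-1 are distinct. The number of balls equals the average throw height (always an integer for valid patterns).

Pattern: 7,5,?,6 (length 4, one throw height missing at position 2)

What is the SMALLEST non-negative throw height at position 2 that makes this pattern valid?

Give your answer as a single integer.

Answer: 2

Derivation:
i=0: (0 + 7) mod 4 = 3
i=1: (1 + 5) mod 4 = 2
i=2: s[i]=? (unknown)
i=3: (3 + 6) mod 4 = 1
Known residues: [1, 2, 3]; need a permutation of 0..3, so missing residue r = 0
Need (2 + s) mod 4 = 0; smallest s = (0 - 2) mod 4 = 2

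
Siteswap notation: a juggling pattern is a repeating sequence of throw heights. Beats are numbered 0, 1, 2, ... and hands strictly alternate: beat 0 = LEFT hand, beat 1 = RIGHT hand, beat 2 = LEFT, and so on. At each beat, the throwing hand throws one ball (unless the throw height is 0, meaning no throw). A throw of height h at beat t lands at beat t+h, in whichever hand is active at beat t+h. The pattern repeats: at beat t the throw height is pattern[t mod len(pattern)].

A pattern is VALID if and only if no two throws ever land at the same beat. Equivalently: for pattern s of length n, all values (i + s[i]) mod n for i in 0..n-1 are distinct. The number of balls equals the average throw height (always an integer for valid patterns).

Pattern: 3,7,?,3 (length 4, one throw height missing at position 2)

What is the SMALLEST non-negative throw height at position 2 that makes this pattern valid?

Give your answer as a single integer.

i=0: (0 + 3) mod 4 = 3
i=1: (1 + 7) mod 4 = 0
i=2: s[i]=? (unknown)
i=3: (3 + 3) mod 4 = 2
Known residues: [0, 2, 3]; need a permutation of 0..3, so missing residue r = 1
Need (2 + s) mod 4 = 1; smallest s = (1 - 2) mod 4 = 3

Answer: 3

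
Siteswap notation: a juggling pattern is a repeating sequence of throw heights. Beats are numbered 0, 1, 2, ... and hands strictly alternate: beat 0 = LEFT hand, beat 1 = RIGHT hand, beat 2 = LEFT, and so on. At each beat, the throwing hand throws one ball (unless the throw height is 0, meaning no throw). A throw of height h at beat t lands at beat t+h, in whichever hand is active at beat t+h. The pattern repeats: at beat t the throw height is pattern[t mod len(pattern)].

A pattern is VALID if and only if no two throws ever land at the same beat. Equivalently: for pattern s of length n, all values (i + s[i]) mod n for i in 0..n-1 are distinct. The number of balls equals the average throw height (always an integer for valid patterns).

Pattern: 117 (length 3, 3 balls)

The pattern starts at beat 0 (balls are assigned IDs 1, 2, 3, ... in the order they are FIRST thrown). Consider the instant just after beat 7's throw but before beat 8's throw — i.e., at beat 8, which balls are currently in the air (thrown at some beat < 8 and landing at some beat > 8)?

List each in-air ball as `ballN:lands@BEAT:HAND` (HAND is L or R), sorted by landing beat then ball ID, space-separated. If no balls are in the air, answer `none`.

Beat 0 (L): throw ball1 h=1 -> lands@1:R; in-air after throw: [b1@1:R]
Beat 1 (R): throw ball1 h=1 -> lands@2:L; in-air after throw: [b1@2:L]
Beat 2 (L): throw ball1 h=7 -> lands@9:R; in-air after throw: [b1@9:R]
Beat 3 (R): throw ball2 h=1 -> lands@4:L; in-air after throw: [b2@4:L b1@9:R]
Beat 4 (L): throw ball2 h=1 -> lands@5:R; in-air after throw: [b2@5:R b1@9:R]
Beat 5 (R): throw ball2 h=7 -> lands@12:L; in-air after throw: [b1@9:R b2@12:L]
Beat 6 (L): throw ball3 h=1 -> lands@7:R; in-air after throw: [b3@7:R b1@9:R b2@12:L]
Beat 7 (R): throw ball3 h=1 -> lands@8:L; in-air after throw: [b3@8:L b1@9:R b2@12:L]
Beat 8 (L): throw ball3 h=7 -> lands@15:R; in-air after throw: [b1@9:R b2@12:L b3@15:R]

Answer: ball1:lands@9:R ball2:lands@12:L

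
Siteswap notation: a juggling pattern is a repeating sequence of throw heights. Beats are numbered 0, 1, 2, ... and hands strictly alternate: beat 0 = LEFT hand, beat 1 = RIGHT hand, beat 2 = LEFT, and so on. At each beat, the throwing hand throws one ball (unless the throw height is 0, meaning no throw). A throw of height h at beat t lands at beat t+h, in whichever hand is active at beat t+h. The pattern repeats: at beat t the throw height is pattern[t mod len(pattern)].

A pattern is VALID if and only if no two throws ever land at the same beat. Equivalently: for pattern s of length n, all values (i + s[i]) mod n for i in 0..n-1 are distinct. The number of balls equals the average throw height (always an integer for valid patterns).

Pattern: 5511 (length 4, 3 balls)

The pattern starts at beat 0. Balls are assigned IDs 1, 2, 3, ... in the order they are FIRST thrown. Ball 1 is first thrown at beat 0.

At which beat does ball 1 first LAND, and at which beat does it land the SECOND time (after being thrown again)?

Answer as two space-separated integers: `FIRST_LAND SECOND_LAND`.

Answer: 5 10

Derivation:
Beat 0 (L): throw ball1 h=5 -> lands@5:R; in-air after throw: [b1@5:R]
Beat 1 (R): throw ball2 h=5 -> lands@6:L; in-air after throw: [b1@5:R b2@6:L]
Beat 2 (L): throw ball3 h=1 -> lands@3:R; in-air after throw: [b3@3:R b1@5:R b2@6:L]
Beat 3 (R): throw ball3 h=1 -> lands@4:L; in-air after throw: [b3@4:L b1@5:R b2@6:L]
Beat 4 (L): throw ball3 h=5 -> lands@9:R; in-air after throw: [b1@5:R b2@6:L b3@9:R]
Beat 5 (R): throw ball1 h=5 -> lands@10:L; in-air after throw: [b2@6:L b3@9:R b1@10:L]
Beat 6 (L): throw ball2 h=1 -> lands@7:R; in-air after throw: [b2@7:R b3@9:R b1@10:L]
Beat 7 (R): throw ball2 h=1 -> lands@8:L; in-air after throw: [b2@8:L b3@9:R b1@10:L]
Beat 8 (L): throw ball2 h=5 -> lands@13:R; in-air after throw: [b3@9:R b1@10:L b2@13:R]
Beat 9 (R): throw ball3 h=5 -> lands@14:L; in-air after throw: [b1@10:L b2@13:R b3@14:L]
Beat 10 (L): throw ball1 h=1 -> lands@11:R; in-air after throw: [b1@11:R b2@13:R b3@14:L]
Ball 1: thrown@0 h=5 -> first land @5; rethrown@5 h=5 -> second land @10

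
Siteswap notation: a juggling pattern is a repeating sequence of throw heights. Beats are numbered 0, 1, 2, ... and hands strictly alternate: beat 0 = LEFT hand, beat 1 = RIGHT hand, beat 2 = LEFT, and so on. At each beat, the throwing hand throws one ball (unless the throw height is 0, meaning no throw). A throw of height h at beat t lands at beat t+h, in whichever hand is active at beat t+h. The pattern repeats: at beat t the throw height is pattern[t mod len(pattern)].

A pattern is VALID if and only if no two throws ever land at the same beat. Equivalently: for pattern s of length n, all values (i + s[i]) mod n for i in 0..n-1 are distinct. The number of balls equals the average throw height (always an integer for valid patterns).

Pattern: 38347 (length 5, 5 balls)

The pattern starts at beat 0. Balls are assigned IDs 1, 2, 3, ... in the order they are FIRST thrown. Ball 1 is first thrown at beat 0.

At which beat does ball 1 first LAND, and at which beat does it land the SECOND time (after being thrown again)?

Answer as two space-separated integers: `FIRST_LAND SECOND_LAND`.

Beat 0 (L): throw ball1 h=3 -> lands@3:R; in-air after throw: [b1@3:R]
Beat 1 (R): throw ball2 h=8 -> lands@9:R; in-air after throw: [b1@3:R b2@9:R]
Beat 2 (L): throw ball3 h=3 -> lands@5:R; in-air after throw: [b1@3:R b3@5:R b2@9:R]
Beat 3 (R): throw ball1 h=4 -> lands@7:R; in-air after throw: [b3@5:R b1@7:R b2@9:R]
Beat 4 (L): throw ball4 h=7 -> lands@11:R; in-air after throw: [b3@5:R b1@7:R b2@9:R b4@11:R]
Beat 5 (R): throw ball3 h=3 -> lands@8:L; in-air after throw: [b1@7:R b3@8:L b2@9:R b4@11:R]
Beat 6 (L): throw ball5 h=8 -> lands@14:L; in-air after throw: [b1@7:R b3@8:L b2@9:R b4@11:R b5@14:L]
Beat 7 (R): throw ball1 h=3 -> lands@10:L; in-air after throw: [b3@8:L b2@9:R b1@10:L b4@11:R b5@14:L]
Ball 1: thrown@0 h=3 -> first land @3; rethrown@3 h=4 -> second land @7

Answer: 3 7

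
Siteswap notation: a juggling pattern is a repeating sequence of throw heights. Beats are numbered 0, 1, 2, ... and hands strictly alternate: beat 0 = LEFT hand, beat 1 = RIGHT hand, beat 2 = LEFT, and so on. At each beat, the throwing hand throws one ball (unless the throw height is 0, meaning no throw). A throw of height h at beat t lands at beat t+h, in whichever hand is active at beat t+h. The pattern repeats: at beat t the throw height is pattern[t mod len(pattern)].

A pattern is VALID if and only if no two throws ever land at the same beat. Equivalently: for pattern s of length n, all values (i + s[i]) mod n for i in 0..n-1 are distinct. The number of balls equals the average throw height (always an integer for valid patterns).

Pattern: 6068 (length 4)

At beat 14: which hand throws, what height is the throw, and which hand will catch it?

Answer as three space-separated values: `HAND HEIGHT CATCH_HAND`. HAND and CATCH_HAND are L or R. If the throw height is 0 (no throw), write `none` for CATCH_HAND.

Beat 14: 14 mod 2 = 0, so hand = L
Throw height = pattern[14 mod 4] = pattern[2] = 6
Lands at beat 14+6=20, 20 mod 2 = 0, so catch hand = L

Answer: L 6 L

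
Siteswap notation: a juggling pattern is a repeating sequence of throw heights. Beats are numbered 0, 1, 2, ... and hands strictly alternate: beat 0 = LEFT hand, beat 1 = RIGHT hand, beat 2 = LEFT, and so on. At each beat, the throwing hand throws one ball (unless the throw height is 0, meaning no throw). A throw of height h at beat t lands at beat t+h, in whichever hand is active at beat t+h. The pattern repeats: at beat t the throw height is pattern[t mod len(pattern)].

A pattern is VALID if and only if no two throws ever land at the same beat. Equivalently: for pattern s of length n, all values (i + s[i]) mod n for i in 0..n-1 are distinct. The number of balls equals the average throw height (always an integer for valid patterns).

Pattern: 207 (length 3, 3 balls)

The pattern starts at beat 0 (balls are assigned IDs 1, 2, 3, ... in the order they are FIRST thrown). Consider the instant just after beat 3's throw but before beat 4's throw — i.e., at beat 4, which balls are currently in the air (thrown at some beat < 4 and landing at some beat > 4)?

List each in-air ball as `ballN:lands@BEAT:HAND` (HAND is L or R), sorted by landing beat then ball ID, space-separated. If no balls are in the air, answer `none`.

Answer: ball2:lands@5:R ball1:lands@9:R

Derivation:
Beat 0 (L): throw ball1 h=2 -> lands@2:L; in-air after throw: [b1@2:L]
Beat 2 (L): throw ball1 h=7 -> lands@9:R; in-air after throw: [b1@9:R]
Beat 3 (R): throw ball2 h=2 -> lands@5:R; in-air after throw: [b2@5:R b1@9:R]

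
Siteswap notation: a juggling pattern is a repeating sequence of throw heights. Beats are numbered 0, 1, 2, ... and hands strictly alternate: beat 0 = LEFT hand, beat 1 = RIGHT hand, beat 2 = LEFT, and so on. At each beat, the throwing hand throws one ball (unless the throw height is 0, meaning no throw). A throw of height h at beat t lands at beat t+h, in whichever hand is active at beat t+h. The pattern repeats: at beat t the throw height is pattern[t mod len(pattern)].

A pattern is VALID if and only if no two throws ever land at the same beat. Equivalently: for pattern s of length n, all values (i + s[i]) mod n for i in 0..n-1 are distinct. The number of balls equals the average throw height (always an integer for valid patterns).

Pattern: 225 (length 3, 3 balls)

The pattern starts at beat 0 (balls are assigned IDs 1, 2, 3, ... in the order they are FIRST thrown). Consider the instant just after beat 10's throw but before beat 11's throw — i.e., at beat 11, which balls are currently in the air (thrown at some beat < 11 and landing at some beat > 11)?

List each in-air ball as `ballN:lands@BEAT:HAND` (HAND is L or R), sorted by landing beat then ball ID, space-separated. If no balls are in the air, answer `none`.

Answer: ball2:lands@12:L ball3:lands@13:R

Derivation:
Beat 0 (L): throw ball1 h=2 -> lands@2:L; in-air after throw: [b1@2:L]
Beat 1 (R): throw ball2 h=2 -> lands@3:R; in-air after throw: [b1@2:L b2@3:R]
Beat 2 (L): throw ball1 h=5 -> lands@7:R; in-air after throw: [b2@3:R b1@7:R]
Beat 3 (R): throw ball2 h=2 -> lands@5:R; in-air after throw: [b2@5:R b1@7:R]
Beat 4 (L): throw ball3 h=2 -> lands@6:L; in-air after throw: [b2@5:R b3@6:L b1@7:R]
Beat 5 (R): throw ball2 h=5 -> lands@10:L; in-air after throw: [b3@6:L b1@7:R b2@10:L]
Beat 6 (L): throw ball3 h=2 -> lands@8:L; in-air after throw: [b1@7:R b3@8:L b2@10:L]
Beat 7 (R): throw ball1 h=2 -> lands@9:R; in-air after throw: [b3@8:L b1@9:R b2@10:L]
Beat 8 (L): throw ball3 h=5 -> lands@13:R; in-air after throw: [b1@9:R b2@10:L b3@13:R]
Beat 9 (R): throw ball1 h=2 -> lands@11:R; in-air after throw: [b2@10:L b1@11:R b3@13:R]
Beat 10 (L): throw ball2 h=2 -> lands@12:L; in-air after throw: [b1@11:R b2@12:L b3@13:R]
Beat 11 (R): throw ball1 h=5 -> lands@16:L; in-air after throw: [b2@12:L b3@13:R b1@16:L]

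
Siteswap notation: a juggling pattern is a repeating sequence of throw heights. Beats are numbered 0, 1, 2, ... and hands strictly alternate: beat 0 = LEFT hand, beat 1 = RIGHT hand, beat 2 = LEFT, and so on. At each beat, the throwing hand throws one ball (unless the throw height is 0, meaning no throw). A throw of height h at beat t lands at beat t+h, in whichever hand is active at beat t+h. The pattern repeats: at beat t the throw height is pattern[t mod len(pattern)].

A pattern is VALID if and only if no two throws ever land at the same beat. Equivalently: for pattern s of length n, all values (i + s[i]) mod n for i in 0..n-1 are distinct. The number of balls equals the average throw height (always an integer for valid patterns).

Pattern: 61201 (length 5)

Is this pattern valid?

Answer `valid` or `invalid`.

i=0: (i + s[i]) mod n = (0 + 6) mod 5 = 1
i=1: (i + s[i]) mod n = (1 + 1) mod 5 = 2
i=2: (i + s[i]) mod n = (2 + 2) mod 5 = 4
i=3: (i + s[i]) mod n = (3 + 0) mod 5 = 3
i=4: (i + s[i]) mod n = (4 + 1) mod 5 = 0
Residues: [1, 2, 4, 3, 0], distinct: True

Answer: valid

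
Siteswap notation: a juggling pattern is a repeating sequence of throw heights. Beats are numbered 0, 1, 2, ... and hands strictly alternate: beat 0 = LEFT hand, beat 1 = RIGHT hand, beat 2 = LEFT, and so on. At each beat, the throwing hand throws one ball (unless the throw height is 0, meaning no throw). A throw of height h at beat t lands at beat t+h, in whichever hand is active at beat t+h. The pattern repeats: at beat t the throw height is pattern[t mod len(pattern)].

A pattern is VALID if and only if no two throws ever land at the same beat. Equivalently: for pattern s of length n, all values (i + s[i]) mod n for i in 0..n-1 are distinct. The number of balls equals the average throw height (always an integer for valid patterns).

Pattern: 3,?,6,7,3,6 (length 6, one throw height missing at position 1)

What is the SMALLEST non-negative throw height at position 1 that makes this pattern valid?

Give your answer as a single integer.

i=0: (0 + 3) mod 6 = 3
i=1: s[i]=? (unknown)
i=2: (2 + 6) mod 6 = 2
i=3: (3 + 7) mod 6 = 4
i=4: (4 + 3) mod 6 = 1
i=5: (5 + 6) mod 6 = 5
Known residues: [1, 2, 3, 4, 5]; need a permutation of 0..5, so missing residue r = 0
Need (1 + s) mod 6 = 0; smallest s = (0 - 1) mod 6 = 5

Answer: 5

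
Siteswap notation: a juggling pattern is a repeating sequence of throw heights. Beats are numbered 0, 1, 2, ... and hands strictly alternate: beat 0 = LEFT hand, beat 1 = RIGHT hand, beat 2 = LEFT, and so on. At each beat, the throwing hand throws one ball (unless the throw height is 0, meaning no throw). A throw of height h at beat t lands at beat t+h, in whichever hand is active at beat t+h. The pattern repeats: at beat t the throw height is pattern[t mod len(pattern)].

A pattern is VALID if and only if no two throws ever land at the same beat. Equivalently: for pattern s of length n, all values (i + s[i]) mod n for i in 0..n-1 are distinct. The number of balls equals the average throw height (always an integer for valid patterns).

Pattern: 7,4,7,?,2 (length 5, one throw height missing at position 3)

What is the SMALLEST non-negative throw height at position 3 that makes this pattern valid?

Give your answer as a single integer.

Answer: 0

Derivation:
i=0: (0 + 7) mod 5 = 2
i=1: (1 + 4) mod 5 = 0
i=2: (2 + 7) mod 5 = 4
i=3: s[i]=? (unknown)
i=4: (4 + 2) mod 5 = 1
Known residues: [0, 1, 2, 4]; need a permutation of 0..4, so missing residue r = 3
Need (3 + s) mod 5 = 3; smallest s = (3 - 3) mod 5 = 0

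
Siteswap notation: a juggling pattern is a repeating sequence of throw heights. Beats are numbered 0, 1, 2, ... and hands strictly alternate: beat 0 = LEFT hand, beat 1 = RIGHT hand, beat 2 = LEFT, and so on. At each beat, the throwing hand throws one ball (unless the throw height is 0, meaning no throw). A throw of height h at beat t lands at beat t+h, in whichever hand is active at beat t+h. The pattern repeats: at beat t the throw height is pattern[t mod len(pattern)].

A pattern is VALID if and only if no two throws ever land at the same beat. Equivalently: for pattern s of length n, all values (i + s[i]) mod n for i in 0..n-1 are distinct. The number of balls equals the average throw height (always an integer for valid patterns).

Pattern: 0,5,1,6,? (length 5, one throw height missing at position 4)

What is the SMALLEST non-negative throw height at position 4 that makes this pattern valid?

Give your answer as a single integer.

i=0: (0 + 0) mod 5 = 0
i=1: (1 + 5) mod 5 = 1
i=2: (2 + 1) mod 5 = 3
i=3: (3 + 6) mod 5 = 4
i=4: s[i]=? (unknown)
Known residues: [0, 1, 3, 4]; need a permutation of 0..4, so missing residue r = 2
Need (4 + s) mod 5 = 2; smallest s = (2 - 4) mod 5 = 3

Answer: 3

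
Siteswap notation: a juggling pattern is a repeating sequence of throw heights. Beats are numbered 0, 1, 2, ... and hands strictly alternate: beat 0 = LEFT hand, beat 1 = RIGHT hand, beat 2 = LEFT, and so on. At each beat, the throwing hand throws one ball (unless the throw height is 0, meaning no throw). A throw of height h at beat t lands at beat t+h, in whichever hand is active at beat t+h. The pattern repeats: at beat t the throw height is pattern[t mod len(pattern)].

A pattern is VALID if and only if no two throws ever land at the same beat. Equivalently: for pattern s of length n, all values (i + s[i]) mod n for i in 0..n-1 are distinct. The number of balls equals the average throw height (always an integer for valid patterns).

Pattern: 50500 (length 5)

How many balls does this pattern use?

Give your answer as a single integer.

Pattern = [5, 0, 5, 0, 0], length n = 5
  position 0: throw height = 5, running sum = 5
  position 1: throw height = 0, running sum = 5
  position 2: throw height = 5, running sum = 10
  position 3: throw height = 0, running sum = 10
  position 4: throw height = 0, running sum = 10
Total sum = 10; balls = sum / n = 10 / 5 = 2

Answer: 2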